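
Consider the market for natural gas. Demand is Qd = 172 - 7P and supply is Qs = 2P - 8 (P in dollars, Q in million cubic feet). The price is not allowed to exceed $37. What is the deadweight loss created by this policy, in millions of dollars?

0

Setting quantity demanded equal to quantity supplied, 172 - 7P = 2P - 8, gives P* = 20 and Q* = 32.
The ceiling of 37 is above the equilibrium price 20, so it is not binding; the market clears at P* = 20, Q* = 32.
Since the control does not bind, no trades are prevented and deadweight loss is zero.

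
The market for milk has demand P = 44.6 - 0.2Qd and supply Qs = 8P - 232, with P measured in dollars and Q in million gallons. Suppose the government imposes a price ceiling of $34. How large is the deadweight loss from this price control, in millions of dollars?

Rearranging demand gives Qd = 223 - 5P. Setting quantity demanded equal to quantity supplied, 223 - 5P = 8P - 232, gives P* = 35 and Q* = 48.
Because the ceiling (34) lies below the market-clearing price, it is binding.
At P = 34: Qd = 223 - 5·34 = 53 and Qs = 8·34 - 232 = 40.
Quantity traded falls to 40. At Q = 40 the demand price is (223 - 40)/5 = 36.6 and the supply price is (232 + 40)/8 = 34.
Deadweight loss = ½ · (36.6 - 34) · (48 - 40) = ½ · 2.6 · 8 = 10.4.

10.4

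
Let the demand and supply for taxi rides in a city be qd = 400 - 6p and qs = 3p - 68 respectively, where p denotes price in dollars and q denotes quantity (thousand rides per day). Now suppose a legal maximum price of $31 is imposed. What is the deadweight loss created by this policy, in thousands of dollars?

992.25

In a free market, 400 - 6p = 3p - 68 gives the equilibrium p* = 52, q* = 88.
The ceiling of 31 is below the equilibrium price 52, so it binds.
At p = 31: qd = 400 - 6·31 = 214 and qs = 3·31 - 68 = 25.
Quantity traded falls to 25. At q = 25 the demand price is (400 - 25)/6 = 62.5 and the supply price is (68 + 25)/3 = 31.
Deadweight loss = ½ · (62.5 - 31) · (88 - 25) = ½ · 31.5 · 63 = 992.25.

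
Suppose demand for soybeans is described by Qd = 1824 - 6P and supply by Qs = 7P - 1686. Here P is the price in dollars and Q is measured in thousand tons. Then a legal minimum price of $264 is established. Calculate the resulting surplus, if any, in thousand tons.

0

In a free market, 1824 - 6P = 7P - 1686 gives the equilibrium P* = 270, Q* = 204.
Since 264 is below P* = 270, the floor does not bind and the free-market outcome prevails.
Since the control does not bind, there is no surplus.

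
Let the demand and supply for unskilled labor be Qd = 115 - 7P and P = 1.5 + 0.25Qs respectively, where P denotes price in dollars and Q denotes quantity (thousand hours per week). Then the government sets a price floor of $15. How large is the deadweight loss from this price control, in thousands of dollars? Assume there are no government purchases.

Rearranging supply gives Qs = 4P - 6. In a free market, 115 - 7P = 4P - 6 gives the equilibrium P* = 11, Q* = 38.
The floor of 15 is above the equilibrium price 11, so it binds.
At P = 15: Qd = 115 - 7·15 = 10 and Qs = 4·15 - 6 = 54.
Quantity traded falls to 10. At Q = 10 the demand price is (115 - 10)/7 = 15 and the supply price is (6 + 10)/4 = 4.
Deadweight loss = ½ · (15 - 4) · (38 - 10) = ½ · 11 · 28 = 154.

154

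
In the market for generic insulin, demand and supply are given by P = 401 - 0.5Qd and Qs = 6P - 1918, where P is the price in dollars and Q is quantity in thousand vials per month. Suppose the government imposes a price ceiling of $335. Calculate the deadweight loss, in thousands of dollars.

300

Rearranging demand gives Qd = 802 - 2P. Equilibrium: 802 - 2P = 6P - 1918, so 2720 = 8P and P* = 340, Q* = 122.
The ceiling of 335 is below the equilibrium price 340, so it binds.
At P = 335: Qd = 802 - 2·335 = 132 and Qs = 6·335 - 1918 = 92.
Quantity traded falls to 92. At Q = 92 the demand price is (802 - 92)/2 = 355 and the supply price is (1918 + 92)/6 = 335.
Deadweight loss = ½ · (355 - 335) · (122 - 92) = ½ · 20 · 30 = 300.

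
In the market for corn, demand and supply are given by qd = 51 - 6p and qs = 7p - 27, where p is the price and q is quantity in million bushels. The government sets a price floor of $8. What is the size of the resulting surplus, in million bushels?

Equilibrium: 51 - 6p = 7p - 27, so 78 = 13p and p* = 6, q* = 15.
The floor of 8 is above the equilibrium price 6, so it binds.
At p = 8: qd = 51 - 6·8 = 3 and qs = 7·8 - 27 = 29.
Surplus = qs - qd = 29 - 3 = 26.

26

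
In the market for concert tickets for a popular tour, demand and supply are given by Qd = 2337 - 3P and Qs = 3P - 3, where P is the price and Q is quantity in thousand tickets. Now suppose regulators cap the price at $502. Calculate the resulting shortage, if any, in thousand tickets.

Without the control the market clears where 2337 - 3P = 3P - 3, i.e. P* = 390 and Q* = 1167.
Since 502 is above P* = 390, the ceiling does not bind and the free-market outcome prevails.
Since the control does not bind, there is no shortage.

0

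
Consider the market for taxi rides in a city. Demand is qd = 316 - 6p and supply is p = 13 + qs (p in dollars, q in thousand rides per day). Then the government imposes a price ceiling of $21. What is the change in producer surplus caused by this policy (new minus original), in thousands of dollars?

-546

Rearranging supply gives qs = p - 13. In a free market, 316 - 6p = p - 13 gives the equilibrium p* = 47, q* = 34.
Since 21 < 47, the ceiling is binding.
At p = 21: qd = 316 - 6·21 = 190 and qs = 21 - 13 = 8.
Producer surplus without the control is ½ · (47 - 13) · 34 = 578.
With the ceiling, producers sell 8 units at 21, so PS = ½ · (21 - 13) · 8 = 32.
Change in producer surplus = 32 - 578 = -546.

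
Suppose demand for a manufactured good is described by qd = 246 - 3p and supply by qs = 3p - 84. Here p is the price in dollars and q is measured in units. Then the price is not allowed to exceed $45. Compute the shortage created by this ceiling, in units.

60

Without the control the market clears where 246 - 3p = 3p - 84, i.e. p* = 55 and q* = 81.
Because the ceiling (45) lies below the market-clearing price, it is binding.
At p = 45: qd = 246 - 3·45 = 111 and qs = 3·45 - 84 = 51.
Shortage = qd - qs = 111 - 51 = 60.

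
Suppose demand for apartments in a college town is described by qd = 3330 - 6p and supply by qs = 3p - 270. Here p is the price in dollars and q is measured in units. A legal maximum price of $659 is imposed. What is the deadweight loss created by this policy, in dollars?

In a free market, 3330 - 6p = 3p - 270 gives the equilibrium p* = 400, q* = 930.
The ceiling of 659 is above the equilibrium price 400, so it is not binding; the market clears at p* = 400, q* = 930.
Since the control does not bind, no trades are prevented and deadweight loss is zero.

0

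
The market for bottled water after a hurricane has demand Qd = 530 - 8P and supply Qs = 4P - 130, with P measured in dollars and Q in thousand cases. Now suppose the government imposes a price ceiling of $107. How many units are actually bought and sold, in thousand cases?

90

In a free market, 530 - 8P = 4P - 130 gives the equilibrium P* = 55, Q* = 90.
Since 107 is above P* = 55, the ceiling does not bind and the free-market outcome prevails.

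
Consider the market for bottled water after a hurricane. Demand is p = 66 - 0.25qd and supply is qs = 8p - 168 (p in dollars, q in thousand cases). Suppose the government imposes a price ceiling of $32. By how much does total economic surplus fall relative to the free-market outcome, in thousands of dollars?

Rearranging demand gives qd = 264 - 4p. Equilibrium: 264 - 4p = 8p - 168, so 432 = 12p and p* = 36, q* = 120.
Because the ceiling (32) lies below the market-clearing price, it is binding.
At p = 32: qd = 264 - 4·32 = 136 and qs = 8·32 - 168 = 88.
Quantity traded falls to 88. At q = 88 the demand price is (264 - 88)/4 = 44 and the supply price is (168 + 88)/8 = 32.
Deadweight loss = ½ · (44 - 32) · (120 - 88) = ½ · 12 · 32 = 192.

192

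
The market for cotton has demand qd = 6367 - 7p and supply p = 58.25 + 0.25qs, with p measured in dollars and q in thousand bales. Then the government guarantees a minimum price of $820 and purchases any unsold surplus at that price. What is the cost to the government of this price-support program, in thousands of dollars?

Rearranging supply gives qs = 4p - 233. In a free market, 6367 - 7p = 4p - 233 gives the equilibrium p* = 600, q* = 2167.
Because the floor (820) lies above the market-clearing price, it is binding.
At p = 820: qd = 6367 - 7·820 = 627 and qs = 4·820 - 233 = 3047.
Surplus = qs - qd = 2420.
Government expenditure = surplus × support price = 2420 × 820 = 1984400.

1984400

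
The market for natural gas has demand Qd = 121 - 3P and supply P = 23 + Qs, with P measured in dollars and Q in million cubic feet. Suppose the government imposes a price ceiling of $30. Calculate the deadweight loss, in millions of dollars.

Rearranging supply gives Qs = P - 23. Equilibrium: 121 - 3P = P - 23, so 144 = 4P and P* = 36, Q* = 13.
Because the ceiling (30) lies below the market-clearing price, it is binding.
At P = 30: Qd = 121 - 3·30 = 31 and Qs = 30 - 23 = 7.
Quantity traded falls to 7. At Q = 7 the demand price is (121 - 7)/3 = 38 and the supply price is 23 + 7 = 30.
Deadweight loss = ½ · (38 - 30) · (13 - 7) = ½ · 8 · 6 = 24.

24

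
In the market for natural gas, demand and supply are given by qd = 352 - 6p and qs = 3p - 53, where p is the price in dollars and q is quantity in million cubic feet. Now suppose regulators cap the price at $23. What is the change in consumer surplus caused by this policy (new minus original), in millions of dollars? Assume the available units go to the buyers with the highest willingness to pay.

-11

Equilibrium: 352 - 6p = 3p - 53, so 405 = 9p and p* = 45, q* = 82.
The ceiling of 23 is below the equilibrium price 45, so it binds.
At p = 23: qd = 352 - 6·23 = 214 and qs = 3·23 - 53 = 16.
Consumer surplus without the control is ½ · (176/3 - 45) · 82 = 1681/3.
With the ceiling, 16 units are sold at 23 (assume they go to the highest-value buyers). The demand price at q = 16 is 56, so CS = ½ · [(176/3 - 23) + (56 - 23)] · 16 = 1648/3.
Change in consumer surplus = 1648/3 - 1681/3 = -11.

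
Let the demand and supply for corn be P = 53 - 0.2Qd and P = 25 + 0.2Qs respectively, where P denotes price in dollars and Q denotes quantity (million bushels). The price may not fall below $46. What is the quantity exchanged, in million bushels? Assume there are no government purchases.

Rearranging demand gives Qd = 265 - 5P; rearranging supply gives Qs = 5P - 125. Equilibrium: 265 - 5P = 5P - 125, so 390 = 10P and P* = 39, Q* = 70.
Because the floor (46) lies above the market-clearing price, it is binding.
At P = 46: Qd = 265 - 5·46 = 35 and Qs = 5·46 - 125 = 105.
The quantity actually transacted is the short side, demand: 35.

35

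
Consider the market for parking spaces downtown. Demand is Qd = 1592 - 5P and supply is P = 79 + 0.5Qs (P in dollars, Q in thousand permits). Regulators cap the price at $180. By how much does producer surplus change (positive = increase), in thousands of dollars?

Rearranging supply gives Qs = 2P - 158. Setting quantity demanded equal to quantity supplied, 1592 - 5P = 2P - 158, gives P* = 250 and Q* = 342.
The ceiling of 180 is below the equilibrium price 250, so it binds.
At P = 180: Qd = 1592 - 5·180 = 692 and Qs = 2·180 - 158 = 202.
Producer surplus without the control is ½ · (250 - 79) · 342 = 29241.
With the ceiling, producers sell 202 units at 180, so PS = ½ · (180 - 79) · 202 = 10201.
Change in producer surplus = 10201 - 29241 = -19040.

-19040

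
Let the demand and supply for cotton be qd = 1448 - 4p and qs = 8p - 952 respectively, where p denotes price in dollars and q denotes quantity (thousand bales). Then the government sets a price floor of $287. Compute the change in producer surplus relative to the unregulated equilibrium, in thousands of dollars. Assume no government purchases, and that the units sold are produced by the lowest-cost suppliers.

Setting quantity demanded equal to quantity supplied, 1448 - 4p = 8p - 952, gives p* = 200 and q* = 648.
Because the floor (287) lies above the market-clearing price, it is binding.
At p = 287: qd = 1448 - 4·287 = 300 and qs = 8·287 - 952 = 1344.
Producer surplus without the control is ½ · (200 - 119) · 648 = 26244.
With the floor, 300 units are sold at 287. The supply price at q = 300 is 156.5, so PS = ½ · [(287 - 119) + (287 - 156.5)] · 300 = 44775.
Change in producer surplus = 44775 - 26244 = 18531.

18531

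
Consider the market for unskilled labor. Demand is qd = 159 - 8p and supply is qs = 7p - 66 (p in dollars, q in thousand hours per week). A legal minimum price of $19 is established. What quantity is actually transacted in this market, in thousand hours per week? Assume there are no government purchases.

In a free market, 159 - 8p = 7p - 66 gives the equilibrium p* = 15, q* = 39.
The floor of 19 is above the equilibrium price 15, so it binds.
At p = 19: qd = 159 - 8·19 = 7 and qs = 7·19 - 66 = 67.
The quantity actually transacted is the short side, demand: 7.

7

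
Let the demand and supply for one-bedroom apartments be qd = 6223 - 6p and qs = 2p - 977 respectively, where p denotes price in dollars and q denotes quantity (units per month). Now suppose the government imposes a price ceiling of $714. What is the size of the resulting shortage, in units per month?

Equilibrium: 6223 - 6p = 2p - 977, so 7200 = 8p and p* = 900, q* = 823.
The ceiling of 714 is below the equilibrium price 900, so it binds.
At p = 714: qd = 6223 - 6·714 = 1939 and qs = 2·714 - 977 = 451.
Shortage = qd - qs = 1939 - 451 = 1488.

1488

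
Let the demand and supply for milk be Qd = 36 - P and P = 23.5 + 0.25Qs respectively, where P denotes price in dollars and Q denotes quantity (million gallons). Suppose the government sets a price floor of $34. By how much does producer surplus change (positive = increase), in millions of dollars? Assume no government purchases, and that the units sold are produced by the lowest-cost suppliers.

Rearranging supply gives Qs = 4P - 94. Setting quantity demanded equal to quantity supplied, 36 - P = 4P - 94, gives P* = 26 and Q* = 10.
Because the floor (34) lies above the market-clearing price, it is binding.
At P = 34: Qd = 36 - 34 = 2 and Qs = 4·34 - 94 = 42.
Producer surplus without the control is ½ · (26 - 23.5) · 10 = 12.5.
With the floor, 2 units are sold at 34. The supply price at Q = 2 is 24, so PS = ½ · [(34 - 23.5) + (34 - 24)] · 2 = 20.5.
Change in producer surplus = 20.5 - 12.5 = 8.

8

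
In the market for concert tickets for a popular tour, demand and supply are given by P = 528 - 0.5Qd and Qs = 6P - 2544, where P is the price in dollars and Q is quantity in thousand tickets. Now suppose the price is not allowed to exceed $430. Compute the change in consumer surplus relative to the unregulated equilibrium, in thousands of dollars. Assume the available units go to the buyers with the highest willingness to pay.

Rearranging demand gives Qd = 1056 - 2P. Equilibrium: 1056 - 2P = 6P - 2544, so 3600 = 8P and P* = 450, Q* = 156.
Since 430 < 450, the ceiling is binding.
At P = 430: Qd = 1056 - 2·430 = 196 and Qs = 6·430 - 2544 = 36.
Consumer surplus without the control is ½ · (528 - 450) · 156 = 6084.
With the ceiling, 36 units are sold at 430 (assume they go to the highest-value buyers). The demand price at Q = 36 is 510, so CS = ½ · [(528 - 430) + (510 - 430)] · 36 = 3204.
Change in consumer surplus = 3204 - 6084 = -2880.

-2880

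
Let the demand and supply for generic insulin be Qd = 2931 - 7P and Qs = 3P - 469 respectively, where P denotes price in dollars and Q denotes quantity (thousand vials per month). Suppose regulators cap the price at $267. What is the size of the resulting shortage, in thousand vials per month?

730

Setting quantity demanded equal to quantity supplied, 2931 - 7P = 3P - 469, gives P* = 340 and Q* = 551.
Since 267 < 340, the ceiling is binding.
At P = 267: Qd = 2931 - 7·267 = 1062 and Qs = 3·267 - 469 = 332.
Shortage = Qd - Qs = 1062 - 332 = 730.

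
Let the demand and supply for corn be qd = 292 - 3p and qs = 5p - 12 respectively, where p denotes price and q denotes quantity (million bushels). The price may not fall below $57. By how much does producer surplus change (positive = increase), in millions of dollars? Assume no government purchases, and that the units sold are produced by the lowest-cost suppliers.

1974.1

Without the control the market clears where 292 - 3p = 5p - 12, i.e. p* = 38 and q* = 178.
Because the floor (57) lies above the market-clearing price, it is binding.
At p = 57: qd = 292 - 3·57 = 121 and qs = 5·57 - 12 = 273.
Producer surplus without the control is ½ · (38 - 2.4) · 178 = 3168.4.
With the floor, 121 units are sold at 57. The supply price at q = 121 is 26.6, so PS = ½ · [(57 - 2.4) + (57 - 26.6)] · 121 = 5142.5.
Change in producer surplus = 5142.5 - 3168.4 = 1974.1.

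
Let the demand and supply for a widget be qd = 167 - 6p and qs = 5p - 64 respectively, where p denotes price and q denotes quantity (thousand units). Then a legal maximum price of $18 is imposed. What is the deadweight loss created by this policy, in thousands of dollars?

In a free market, 167 - 6p = 5p - 64 gives the equilibrium p* = 21, q* = 41.
Because the ceiling (18) lies below the market-clearing price, it is binding.
At p = 18: qd = 167 - 6·18 = 59 and qs = 5·18 - 64 = 26.
Quantity traded falls to 26. At q = 26 the demand price is (167 - 26)/6 = 23.5 and the supply price is (64 + 26)/5 = 18.
Deadweight loss = ½ · (23.5 - 18) · (41 - 26) = ½ · 5.5 · 15 = 41.25.

41.25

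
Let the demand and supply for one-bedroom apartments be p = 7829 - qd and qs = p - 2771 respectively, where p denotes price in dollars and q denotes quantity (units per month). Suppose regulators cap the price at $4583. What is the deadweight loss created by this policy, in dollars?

Rearranging demand gives qd = 7829 - p. Setting quantity demanded equal to quantity supplied, 7829 - p = p - 2771, gives p* = 5300 and q* = 2529.
Because the ceiling (4583) lies below the market-clearing price, it is binding.
At p = 4583: qd = 7829 - 4583 = 3246 and qs = 4583 - 2771 = 1812.
Quantity traded falls to 1812. At q = 1812 the demand price is 7829 - 1812 = 6017 and the supply price is 2771 + 1812 = 4583.
Deadweight loss = ½ · (6017 - 4583) · (2529 - 1812) = ½ · 1434 · 717 = 514089.

514089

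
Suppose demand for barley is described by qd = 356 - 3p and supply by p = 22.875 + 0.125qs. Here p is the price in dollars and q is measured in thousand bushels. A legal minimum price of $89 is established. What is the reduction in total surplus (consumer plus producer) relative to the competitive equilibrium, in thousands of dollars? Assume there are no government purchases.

3300

Rearranging supply gives qs = 8p - 183. Equilibrium: 356 - 3p = 8p - 183, so 539 = 11p and p* = 49, q* = 209.
Since 89 > 49, the floor is binding.
At p = 89: qd = 356 - 3·89 = 89 and qs = 8·89 - 183 = 529.
Quantity traded falls to 89. At q = 89 the demand price is (356 - 89)/3 = 89 and the supply price is (183 + 89)/8 = 34.
Deadweight loss = ½ · (89 - 34) · (209 - 89) = ½ · 55 · 120 = 3300.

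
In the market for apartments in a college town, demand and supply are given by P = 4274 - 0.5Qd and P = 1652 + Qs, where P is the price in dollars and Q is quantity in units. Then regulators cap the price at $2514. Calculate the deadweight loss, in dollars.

Rearranging demand gives Qd = 8548 - 2P; rearranging supply gives Qs = P - 1652. Without the control the market clears where 8548 - 2P = P - 1652, i.e. P* = 3400 and Q* = 1748.
Since 2514 < 3400, the ceiling is binding.
At P = 2514: Qd = 8548 - 2·2514 = 3520 and Qs = 2514 - 1652 = 862.
Quantity traded falls to 862. At Q = 862 the demand price is (8548 - 862)/2 = 3843 and the supply price is 1652 + 862 = 2514.
Deadweight loss = ½ · (3843 - 2514) · (1748 - 862) = ½ · 1329 · 886 = 588747.

588747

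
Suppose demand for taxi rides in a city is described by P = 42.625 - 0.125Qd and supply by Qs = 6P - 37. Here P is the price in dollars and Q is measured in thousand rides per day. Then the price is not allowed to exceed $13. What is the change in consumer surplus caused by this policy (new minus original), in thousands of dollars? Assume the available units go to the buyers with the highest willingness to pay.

133

Rearranging demand gives Qd = 341 - 8P. Equilibrium: 341 - 8P = 6P - 37, so 378 = 14P and P* = 27, Q* = 125.
Since 13 < 27, the ceiling is binding.
At P = 13: Qd = 341 - 8·13 = 237 and Qs = 6·13 - 37 = 41.
Consumer surplus without the control is ½ · (42.625 - 27) · 125 = 976.5625.
With the ceiling, 41 units are sold at 13 (assume they go to the highest-value buyers). The demand price at Q = 41 is 37.5, so CS = ½ · [(42.625 - 13) + (37.5 - 13)] · 41 = 1109.5625.
Change in consumer surplus = 1109.5625 - 976.5625 = 133.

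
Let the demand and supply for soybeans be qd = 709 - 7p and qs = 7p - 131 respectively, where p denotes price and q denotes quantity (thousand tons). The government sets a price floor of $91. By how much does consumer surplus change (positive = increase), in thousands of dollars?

-5595.5

Without the control the market clears where 709 - 7p = 7p - 131, i.e. p* = 60 and q* = 289.
Because the floor (91) lies above the market-clearing price, it is binding.
At p = 91: qd = 709 - 7·91 = 72 and qs = 7·91 - 131 = 506.
Consumer surplus without the control is ½ · (709/7 - 60) · 289 = 83521/14.
With the floor, consumers buy 72 units at 91, so CS = ½ · (709/7 - 91) · 72 = 2592/7.
Change in consumer surplus = 2592/7 - 83521/14 = -5595.5.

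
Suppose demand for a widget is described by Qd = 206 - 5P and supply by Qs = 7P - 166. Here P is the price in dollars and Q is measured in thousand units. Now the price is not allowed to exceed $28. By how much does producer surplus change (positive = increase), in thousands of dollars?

-121.5

Setting quantity demanded equal to quantity supplied, 206 - 5P = 7P - 166, gives P* = 31 and Q* = 51.
Since 28 < 31, the ceiling is binding.
At P = 28: Qd = 206 - 5·28 = 66 and Qs = 7·28 - 166 = 30.
Producer surplus without the control is ½ · (31 - 166/7) · 51 = 2601/14.
With the ceiling, producers sell 30 units at 28, so PS = ½ · (28 - 166/7) · 30 = 450/7.
Change in producer surplus = 450/7 - 2601/14 = -121.5.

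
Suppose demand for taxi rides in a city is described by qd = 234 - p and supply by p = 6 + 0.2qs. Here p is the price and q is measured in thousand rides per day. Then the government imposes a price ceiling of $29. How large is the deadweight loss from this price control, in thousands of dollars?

Rearranging supply gives qs = 5p - 30. Equilibrium: 234 - p = 5p - 30, so 264 = 6p and p* = 44, q* = 190.
Since 29 < 44, the ceiling is binding.
At p = 29: qd = 234 - 29 = 205 and qs = 5·29 - 30 = 115.
Quantity traded falls to 115. At q = 115 the demand price is 234 - 115 = 119 and the supply price is (30 + 115)/5 = 29.
Deadweight loss = ½ · (119 - 29) · (190 - 115) = ½ · 90 · 75 = 3375.

3375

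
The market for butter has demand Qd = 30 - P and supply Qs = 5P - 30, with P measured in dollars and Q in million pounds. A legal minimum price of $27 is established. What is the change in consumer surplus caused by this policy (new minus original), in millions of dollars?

-195.5

Equilibrium: 30 - P = 5P - 30, so 60 = 6P and P* = 10, Q* = 20.
Since 27 > 10, the floor is binding.
At P = 27: Qd = 30 - 27 = 3 and Qs = 5·27 - 30 = 105.
Consumer surplus without the control is ½ · (30 - 10) · 20 = 200.
With the floor, consumers buy 3 units at 27, so CS = ½ · (30 - 27) · 3 = 4.5.
Change in consumer surplus = 4.5 - 200 = -195.5.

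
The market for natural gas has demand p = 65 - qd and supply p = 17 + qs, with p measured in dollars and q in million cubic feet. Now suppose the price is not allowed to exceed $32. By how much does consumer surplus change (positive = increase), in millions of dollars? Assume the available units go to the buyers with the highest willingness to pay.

Rearranging demand gives qd = 65 - p; rearranging supply gives qs = p - 17. Equilibrium: 65 - p = p - 17, so 82 = 2p and p* = 41, q* = 24.
Since 32 < 41, the ceiling is binding.
At p = 32: qd = 65 - 32 = 33 and qs = 32 - 17 = 15.
Consumer surplus without the control is ½ · (65 - 41) · 24 = 288.
With the ceiling, 15 units are sold at 32 (assume they go to the highest-value buyers). The demand price at q = 15 is 50, so CS = ½ · [(65 - 32) + (50 - 32)] · 15 = 382.5.
Change in consumer surplus = 382.5 - 288 = 94.5.

94.5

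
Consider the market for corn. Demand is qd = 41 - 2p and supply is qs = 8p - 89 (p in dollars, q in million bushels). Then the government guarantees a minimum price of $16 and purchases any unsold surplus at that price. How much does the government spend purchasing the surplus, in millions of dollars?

480

Without the control the market clears where 41 - 2p = 8p - 89, i.e. p* = 13 and q* = 15.
The floor of 16 is above the equilibrium price 13, so it binds.
At p = 16: qd = 41 - 2·16 = 9 and qs = 8·16 - 89 = 39.
Surplus = qs - qd = 30.
Government expenditure = surplus × support price = 30 × 16 = 480.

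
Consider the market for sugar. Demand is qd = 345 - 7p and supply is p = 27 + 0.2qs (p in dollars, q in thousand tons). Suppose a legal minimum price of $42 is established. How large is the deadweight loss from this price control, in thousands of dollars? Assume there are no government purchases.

33.6

Rearranging supply gives qs = 5p - 135. Equilibrium: 345 - 7p = 5p - 135, so 480 = 12p and p* = 40, q* = 65.
Because the floor (42) lies above the market-clearing price, it is binding.
At p = 42: qd = 345 - 7·42 = 51 and qs = 5·42 - 135 = 75.
Quantity traded falls to 51. At q = 51 the demand price is (345 - 51)/7 = 42 and the supply price is (135 + 51)/5 = 37.2.
Deadweight loss = ½ · (42 - 37.2) · (65 - 51) = ½ · 4.8 · 14 = 33.6.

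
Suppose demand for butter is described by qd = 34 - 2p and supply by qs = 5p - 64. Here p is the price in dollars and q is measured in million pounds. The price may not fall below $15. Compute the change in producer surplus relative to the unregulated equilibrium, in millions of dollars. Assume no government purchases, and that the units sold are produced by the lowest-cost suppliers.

3.6

Equilibrium: 34 - 2p = 5p - 64, so 98 = 7p and p* = 14, q* = 6.
Because the floor (15) lies above the market-clearing price, it is binding.
At p = 15: qd = 34 - 2·15 = 4 and qs = 5·15 - 64 = 11.
Producer surplus without the control is ½ · (14 - 12.8) · 6 = 3.6.
With the floor, 4 units are sold at 15. The supply price at q = 4 is 13.6, so PS = ½ · [(15 - 12.8) + (15 - 13.6)] · 4 = 7.2.
Change in producer surplus = 7.2 - 3.6 = 3.6.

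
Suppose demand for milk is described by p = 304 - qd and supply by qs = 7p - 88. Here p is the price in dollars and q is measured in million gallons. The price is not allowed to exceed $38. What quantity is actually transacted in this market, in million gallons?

Rearranging demand gives qd = 304 - p. Setting quantity demanded equal to quantity supplied, 304 - p = 7p - 88, gives p* = 49 and q* = 255.
The ceiling of 38 is below the equilibrium price 49, so it binds.
At p = 38: qd = 304 - 38 = 266 and qs = 7·38 - 88 = 178.
The quantity actually transacted is the short side, supply: 178.

178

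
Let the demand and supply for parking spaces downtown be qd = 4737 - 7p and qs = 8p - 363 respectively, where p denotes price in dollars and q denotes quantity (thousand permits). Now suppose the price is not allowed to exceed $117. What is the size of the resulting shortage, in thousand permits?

3345

Setting quantity demanded equal to quantity supplied, 4737 - 7p = 8p - 363, gives p* = 340 and q* = 2357.
Since 117 < 340, the ceiling is binding.
At p = 117: qd = 4737 - 7·117 = 3918 and qs = 8·117 - 363 = 573.
Shortage = qd - qs = 3918 - 573 = 3345.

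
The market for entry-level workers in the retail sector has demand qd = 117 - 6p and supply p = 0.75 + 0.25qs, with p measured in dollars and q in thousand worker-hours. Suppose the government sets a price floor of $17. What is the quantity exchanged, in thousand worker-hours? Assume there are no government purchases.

15

Rearranging supply gives qs = 4p - 3. Without the control the market clears where 117 - 6p = 4p - 3, i.e. p* = 12 and q* = 45.
Because the floor (17) lies above the market-clearing price, it is binding.
At p = 17: qd = 117 - 6·17 = 15 and qs = 4·17 - 3 = 65.
The quantity actually transacted is the short side, demand: 15.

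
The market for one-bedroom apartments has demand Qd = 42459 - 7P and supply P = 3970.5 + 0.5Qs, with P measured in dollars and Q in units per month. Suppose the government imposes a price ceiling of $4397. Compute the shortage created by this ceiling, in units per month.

10827

Rearranging supply gives Qs = 2P - 7941. Equilibrium: 42459 - 7P = 2P - 7941, so 50400 = 9P and P* = 5600, Q* = 3259.
The ceiling of 4397 is below the equilibrium price 5600, so it binds.
At P = 4397: Qd = 42459 - 7·4397 = 11680 and Qs = 2·4397 - 7941 = 853.
Shortage = Qd - Qs = 11680 - 853 = 10827.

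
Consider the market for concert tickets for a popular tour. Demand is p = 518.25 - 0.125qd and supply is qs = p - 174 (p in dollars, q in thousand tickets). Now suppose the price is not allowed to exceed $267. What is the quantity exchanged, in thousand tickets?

93

Rearranging demand gives qd = 4146 - 8p. Equilibrium: 4146 - 8p = p - 174, so 4320 = 9p and p* = 480, q* = 306.
Because the ceiling (267) lies below the market-clearing price, it is binding.
At p = 267: qd = 4146 - 8·267 = 2010 and qs = 267 - 174 = 93.
The quantity actually transacted is the short side, supply: 93.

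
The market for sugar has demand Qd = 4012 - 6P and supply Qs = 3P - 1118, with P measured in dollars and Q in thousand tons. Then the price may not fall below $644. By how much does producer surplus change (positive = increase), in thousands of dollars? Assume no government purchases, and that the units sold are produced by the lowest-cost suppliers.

-21904

Equilibrium: 4012 - 6P = 3P - 1118, so 5130 = 9P and P* = 570, Q* = 592.
Because the floor (644) lies above the market-clearing price, it is binding.
At P = 644: Qd = 4012 - 6·644 = 148 and Qs = 3·644 - 1118 = 814.
Producer surplus without the control is ½ · (570 - 1118/3) · 592 = 175232/3.
With the floor, 148 units are sold at 644. The supply price at Q = 148 is 422, so PS = ½ · [(644 - 1118/3) + (644 - 422)] · 148 = 109520/3.
Change in producer surplus = 109520/3 - 175232/3 = -21904.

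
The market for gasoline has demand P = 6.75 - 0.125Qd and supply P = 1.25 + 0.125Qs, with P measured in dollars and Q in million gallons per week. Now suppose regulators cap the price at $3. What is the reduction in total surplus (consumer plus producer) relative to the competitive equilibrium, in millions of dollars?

8

Rearranging demand gives Qd = 54 - 8P; rearranging supply gives Qs = 8P - 10. In a free market, 54 - 8P = 8P - 10 gives the equilibrium P* = 4, Q* = 22.
Since 3 < 4, the ceiling is binding.
At P = 3: Qd = 54 - 8·3 = 30 and Qs = 8·3 - 10 = 14.
Quantity traded falls to 14. At Q = 14 the demand price is (54 - 14)/8 = 5 and the supply price is (10 + 14)/8 = 3.
Deadweight loss = ½ · (5 - 3) · (22 - 14) = ½ · 2 · 8 = 8.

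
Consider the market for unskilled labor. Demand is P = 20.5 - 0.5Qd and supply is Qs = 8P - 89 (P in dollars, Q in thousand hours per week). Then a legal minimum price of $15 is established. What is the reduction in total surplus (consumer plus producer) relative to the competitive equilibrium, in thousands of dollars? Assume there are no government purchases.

5

Rearranging demand gives Qd = 41 - 2P. Without the control the market clears where 41 - 2P = 8P - 89, i.e. P* = 13 and Q* = 15.
Because the floor (15) lies above the market-clearing price, it is binding.
At P = 15: Qd = 41 - 2·15 = 11 and Qs = 8·15 - 89 = 31.
Quantity traded falls to 11. At Q = 11 the demand price is (41 - 11)/2 = 15 and the supply price is (89 + 11)/8 = 12.5.
Deadweight loss = ½ · (15 - 12.5) · (15 - 11) = ½ · 2.5 · 4 = 5.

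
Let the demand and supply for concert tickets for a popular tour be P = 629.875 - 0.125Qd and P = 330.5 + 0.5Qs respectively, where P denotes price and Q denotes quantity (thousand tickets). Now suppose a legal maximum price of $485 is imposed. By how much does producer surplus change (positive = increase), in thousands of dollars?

Rearranging demand gives Qd = 5039 - 8P; rearranging supply gives Qs = 2P - 661. Without the control the market clears where 5039 - 8P = 2P - 661, i.e. P* = 570 and Q* = 479.
Since 485 < 570, the ceiling is binding.
At P = 485: Qd = 5039 - 8·485 = 1159 and Qs = 2·485 - 661 = 309.
Producer surplus without the control is ½ · (570 - 330.5) · 479 = 57360.25.
With the ceiling, producers sell 309 units at 485, so PS = ½ · (485 - 330.5) · 309 = 23870.25.
Change in producer surplus = 23870.25 - 57360.25 = -33490.

-33490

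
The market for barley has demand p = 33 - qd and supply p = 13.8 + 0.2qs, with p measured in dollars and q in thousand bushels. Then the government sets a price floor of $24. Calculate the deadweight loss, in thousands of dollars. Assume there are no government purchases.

Rearranging demand gives qd = 33 - p; rearranging supply gives qs = 5p - 69. Equilibrium: 33 - p = 5p - 69, so 102 = 6p and p* = 17, q* = 16.
Because the floor (24) lies above the market-clearing price, it is binding.
At p = 24: qd = 33 - 24 = 9 and qs = 5·24 - 69 = 51.
Quantity traded falls to 9. At q = 9 the demand price is 33 - 9 = 24 and the supply price is (69 + 9)/5 = 15.6.
Deadweight loss = ½ · (24 - 15.6) · (16 - 9) = ½ · 8.4 · 7 = 29.4.

29.4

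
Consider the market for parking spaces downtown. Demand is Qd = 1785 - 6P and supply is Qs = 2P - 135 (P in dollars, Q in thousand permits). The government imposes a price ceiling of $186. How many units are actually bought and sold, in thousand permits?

237

Equilibrium: 1785 - 6P = 2P - 135, so 1920 = 8P and P* = 240, Q* = 345.
Since 186 < 240, the ceiling is binding.
At P = 186: Qd = 1785 - 6·186 = 669 and Qs = 2·186 - 135 = 237.
The quantity actually transacted is the short side, supply: 237.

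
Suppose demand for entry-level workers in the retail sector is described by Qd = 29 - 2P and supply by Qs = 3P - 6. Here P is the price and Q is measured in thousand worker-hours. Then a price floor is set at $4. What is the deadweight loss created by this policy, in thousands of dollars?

Equilibrium: 29 - 2P = 3P - 6, so 35 = 5P and P* = 7, Q* = 15.
Since 4 is below P* = 7, the floor does not bind and the free-market outcome prevails.
Since the control does not bind, no trades are prevented and deadweight loss is zero.

0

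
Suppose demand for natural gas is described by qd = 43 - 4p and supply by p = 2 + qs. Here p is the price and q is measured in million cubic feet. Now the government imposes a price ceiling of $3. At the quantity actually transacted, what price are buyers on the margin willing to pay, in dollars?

Rearranging supply gives qs = p - 2. Without the control the market clears where 43 - 4p = p - 2, i.e. p* = 9 and q* = 7.
Since 3 < 9, the ceiling is binding.
At p = 3: qd = 43 - 4·3 = 31 and qs = 3 - 2 = 1.
Only 1 units reach the market. On the demand curve, the marginal buyer's willingness to pay at q = 1 is (43 - 1)/4 = 10.5.

10.5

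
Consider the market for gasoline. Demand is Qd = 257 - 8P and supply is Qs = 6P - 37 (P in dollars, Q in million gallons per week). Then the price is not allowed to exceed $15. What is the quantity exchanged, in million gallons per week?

53

Setting quantity demanded equal to quantity supplied, 257 - 8P = 6P - 37, gives P* = 21 and Q* = 89.
The ceiling of 15 is below the equilibrium price 21, so it binds.
At P = 15: Qd = 257 - 8·15 = 137 and Qs = 6·15 - 37 = 53.
The quantity actually transacted is the short side, supply: 53.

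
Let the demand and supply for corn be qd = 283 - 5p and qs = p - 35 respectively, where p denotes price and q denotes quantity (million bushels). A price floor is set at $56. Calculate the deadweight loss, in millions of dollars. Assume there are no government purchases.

Equilibrium: 283 - 5p = p - 35, so 318 = 6p and p* = 53, q* = 18.
Because the floor (56) lies above the market-clearing price, it is binding.
At p = 56: qd = 283 - 5·56 = 3 and qs = 56 - 35 = 21.
Quantity traded falls to 3. At q = 3 the demand price is (283 - 3)/5 = 56 and the supply price is 35 + 3 = 38.
Deadweight loss = ½ · (56 - 38) · (18 - 3) = ½ · 18 · 15 = 135.

135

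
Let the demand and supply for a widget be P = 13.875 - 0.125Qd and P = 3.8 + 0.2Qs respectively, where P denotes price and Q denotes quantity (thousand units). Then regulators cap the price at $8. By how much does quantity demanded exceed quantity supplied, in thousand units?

Rearranging demand gives Qd = 111 - 8P; rearranging supply gives Qs = 5P - 19. Setting quantity demanded equal to quantity supplied, 111 - 8P = 5P - 19, gives P* = 10 and Q* = 31.
Because the ceiling (8) lies below the market-clearing price, it is binding.
At P = 8: Qd = 111 - 8·8 = 47 and Qs = 5·8 - 19 = 21.
Shortage = Qd - Qs = 47 - 21 = 26.

26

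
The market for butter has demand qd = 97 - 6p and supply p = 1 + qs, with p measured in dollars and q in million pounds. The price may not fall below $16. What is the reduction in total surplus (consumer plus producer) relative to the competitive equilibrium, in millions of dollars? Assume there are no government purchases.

Rearranging supply gives qs = p - 1. Equilibrium: 97 - 6p = p - 1, so 98 = 7p and p* = 14, q* = 13.
The floor of 16 is above the equilibrium price 14, so it binds.
At p = 16: qd = 97 - 6·16 = 1 and qs = 16 - 1 = 15.
Quantity traded falls to 1. At q = 1 the demand price is (97 - 1)/6 = 16 and the supply price is 1 + 1 = 2.
Deadweight loss = ½ · (16 - 2) · (13 - 1) = ½ · 14 · 12 = 84.

84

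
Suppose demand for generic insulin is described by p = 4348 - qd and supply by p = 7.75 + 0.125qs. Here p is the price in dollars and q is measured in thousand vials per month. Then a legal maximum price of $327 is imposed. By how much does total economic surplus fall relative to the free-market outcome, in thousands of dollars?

956484

Rearranging demand gives qd = 4348 - p; rearranging supply gives qs = 8p - 62. Equilibrium: 4348 - p = 8p - 62, so 4410 = 9p and p* = 490, q* = 3858.
Since 327 < 490, the ceiling is binding.
At p = 327: qd = 4348 - 327 = 4021 and qs = 8·327 - 62 = 2554.
Quantity traded falls to 2554. At q = 2554 the demand price is 4348 - 2554 = 1794 and the supply price is (62 + 2554)/8 = 327.
Deadweight loss = ½ · (1794 - 327) · (3858 - 2554) = ½ · 1467 · 1304 = 956484.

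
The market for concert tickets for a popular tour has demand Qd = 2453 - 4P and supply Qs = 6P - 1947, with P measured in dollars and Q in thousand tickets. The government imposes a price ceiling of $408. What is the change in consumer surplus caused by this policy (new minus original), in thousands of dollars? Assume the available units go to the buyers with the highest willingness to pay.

In a free market, 2453 - 4P = 6P - 1947 gives the equilibrium P* = 440, Q* = 693.
The ceiling of 408 is below the equilibrium price 440, so it binds.
At P = 408: Qd = 2453 - 4·408 = 821 and Qs = 6·408 - 1947 = 501.
Consumer surplus without the control is ½ · (613.25 - 440) · 693 = 60031.125.
With the ceiling, 501 units are sold at 408 (assume they go to the highest-value buyers). The demand price at Q = 501 is 488, so CS = ½ · [(613.25 - 408) + (488 - 408)] · 501 = 71455.125.
Change in consumer surplus = 71455.125 - 60031.125 = 11424.

11424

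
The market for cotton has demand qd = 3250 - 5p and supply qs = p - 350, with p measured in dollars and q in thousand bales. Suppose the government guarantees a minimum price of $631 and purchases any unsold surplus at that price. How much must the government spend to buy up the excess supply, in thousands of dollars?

Equilibrium: 3250 - 5p = p - 350, so 3600 = 6p and p* = 600, q* = 250.
Because the floor (631) lies above the market-clearing price, it is binding.
At p = 631: qd = 3250 - 5·631 = 95 and qs = 631 - 350 = 281.
Surplus = qs - qd = 186.
Government expenditure = surplus × support price = 186 × 631 = 117366.

117366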